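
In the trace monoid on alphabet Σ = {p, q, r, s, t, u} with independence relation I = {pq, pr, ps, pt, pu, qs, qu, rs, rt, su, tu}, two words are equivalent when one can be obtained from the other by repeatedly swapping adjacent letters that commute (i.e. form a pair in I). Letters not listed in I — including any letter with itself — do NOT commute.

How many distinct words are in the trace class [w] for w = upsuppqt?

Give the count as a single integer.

1120

drop 0:u onto floor
drop 1:p onto floor
drop 2:s onto floor
drop 3:u onto {0:u}
drop 4:p onto {1:p}
drop 5:p onto {4:p}
drop 6:q onto floor
drop 7:t onto {2:s, 6:q}
ground layer = {0:u, 1:p, 2:s, 6:q}
drop-orders for the pieces not yet dropped (sum over which currently-grounded one goes next):
  1 to go: {3} 1  {5} 1  {7} 1
  2 to go: {0,3} 1  {2,7} 1  {3,5} 2  {3,7} 2  {4,5} 1  {5,7} 2  {6,7} 1
  3 to go: {0,3,5} 3  {0,3,7} 3  {1,4,5} 1  {2,3,7} 3  {2,5,7} 3  {2,6,7} 2  {3,4,5} 3  {3,5,7} 6  {3,6,7} 3  {4,5,7} 3  {5,6,7} 3
  4 to go: {0,2,3,7} 6  {0,3,4,5} 6  {0,3,5,7} 12  {0,3,6,7} 6  {1,3,4,5} 4  {1,4,5,7} 4  {2,3,5,7} 12  {2,3,6,7} 8  {2,4,5,7} 6  {2,5,6,7} 8  {3,4,5,7} 12  {3,5,6,7} 12  {4,5,6,7} 6
  5 to go: {0,1,3,4,5} 10  {0,2,3,5,7} 30  {0,2,3,6,7} 20  {0,3,4,5,7} 30  {0,3,5,6,7} 30  {1,2,4,5,7} 10  {1,3,4,5,7} 20  {1,4,5,6,7} 10  {2,3,4,5,7} 30  {2,3,5,6,7} 40  {2,4,5,6,7} 20  {3,4,5,6,7} 30
  6 to go: {0,1,3,4,5,7} 60  {0,2,3,4,5,7} 90  {0,2,3,5,6,7} 120  {0,3,4,5,6,7} 90  {1,2,3,4,5,7} 60  {1,2,4,5,6,7} 40  {1,3,4,5,6,7} 60  {2,3,4,5,6,7} 120
  if 0:u drops first: 280 orders
  if 1:p drops first: 420 orders
  if 2:s drops first: 210 orders
  if 6:q drops first: 210 orders
heap linearizations: 1120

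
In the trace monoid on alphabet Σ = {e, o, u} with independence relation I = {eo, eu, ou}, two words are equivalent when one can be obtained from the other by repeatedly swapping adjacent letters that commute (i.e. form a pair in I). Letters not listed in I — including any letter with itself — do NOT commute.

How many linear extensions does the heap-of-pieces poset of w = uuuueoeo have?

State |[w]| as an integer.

420

#0=u has no predecessor
#1=u depends on [0:u]
#2=u depends on [1:u]
#3=u depends on [2:u]
#4=e has no predecessor
#5=o has no predecessor
#6=e depends on [4:e]
#7=o depends on [5:o]
sources: [0:u, 4:e, 5:o]
N(rest) = Σ N(rest − s) over sources s of rest; N(one piece) = 1:
  size 1 → [3]=1  [6]=1  [7]=1
  size 2 → [2,3]=1  [3,6]=2  [3,7]=2  [4,6]=1  [5,7]=1  [6,7]=2
  size 3 → [1,2,3]=1  [2,3,6]=3  [2,3,7]=3  [3,4,6]=3  [3,5,7]=3  [3,6,7]=6  [4,6,7]=3  [5,6,7]=3
  size 4 → [0,1,2,3]=1  [1,2,3,6]=4  [1,2,3,7]=4  [2,3,4,6]=6  [2,3,5,7]=6  [2,3,6,7]=12  [3,4,6,7]=12  [3,5,6,7]=12  [4,5,6,7]=6
  size 5 → [0,1,2,3,6]=5  [0,1,2,3,7]=5  [1,2,3,4,6]=10  [1,2,3,5,7]=10  [1,2,3,6,7]=20  [2,3,4,6,7]=30  [2,3,5,6,7]=30  [3,4,5,6,7]=30
  size 6 → [0,1,2,3,4,6]=15  [0,1,2,3,5,7]=15  [0,1,2,3,6,7]=30  [1,2,3,4,6,7]=60  [1,2,3,5,6,7]=60  [2,3,4,5,6,7]=90
  first=0(u) contributes 210
  first=4(e) contributes 105
  first=5(o) contributes 105
|[w]| = 420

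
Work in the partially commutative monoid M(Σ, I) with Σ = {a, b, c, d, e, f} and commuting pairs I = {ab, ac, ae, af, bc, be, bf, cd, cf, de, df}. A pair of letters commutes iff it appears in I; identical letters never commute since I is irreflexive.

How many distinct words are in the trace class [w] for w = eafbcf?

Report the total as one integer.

90

drop 0:e onto floor
drop 1:a onto floor
drop 2:f onto {0:e}
drop 3:b onto floor
drop 4:c onto {0:e}
drop 5:f onto {2:f}
ground layer = {0:e, 1:a, 3:b}
drop-orders for the pieces not yet dropped (sum over which currently-grounded one goes next):
  1 to go: {1} 1  {3} 1  {4} 1  {5} 1
  2 to go: {1,3} 2  {1,4} 2  {1,5} 2  {2,5} 1  {3,4} 2  {3,5} 2  {4,5} 2
  3 to go: {1,2,5} 3  {1,3,4} 6  {1,3,5} 6  {1,4,5} 6  {2,3,5} 3  {2,4,5} 3  {3,4,5} 6
  4 to go: {0,2,4,5} 3  {1,2,3,5} 12  {1,2,4,5} 12  {1,3,4,5} 24  {2,3,4,5} 12
  if 0:e drops first: 60 orders
  if 1:a drops first: 15 orders
  if 3:b drops first: 15 orders
heap linearizations: 90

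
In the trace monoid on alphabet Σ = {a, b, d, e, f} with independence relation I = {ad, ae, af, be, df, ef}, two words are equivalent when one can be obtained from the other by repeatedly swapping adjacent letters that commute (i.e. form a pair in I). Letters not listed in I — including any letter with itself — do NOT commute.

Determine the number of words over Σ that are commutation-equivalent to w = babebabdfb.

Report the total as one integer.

15

0(b) covers ∅
1(a) covers 0:b
2(b) covers 1:a
3(e) covers ∅
4(b) covers 2:b
5(a) covers 4:b
6(b) covers 5:a
7(d) covers 3:e, 6:b
8(f) covers 6:b
9(b) covers 7:d, 8:f
floor of heap: 0:b, 3:e
completions by unplaced set U, small U first (add the entries for U minus each lowest piece of U):
  |U|=1: {9}:1
  |U|=2: {7,9}:1  {8,9}:1
  |U|=3: {3,7,9}:1  {7,8,9}:2
  |U|=4: {3,7,8,9}:3  {6,7,8,9}:2
  |U|=5: {3,6,7,8,9}:5  {5,6,7,8,9}:2
  |U|=6: {3,5,6,7,8,9}:7  {4,5,6,7,8,9}:2
  |U|=7: {2,4,5,6,7,8,9}:2  {3,4,5,6,7,8,9}:9
  |U|=8: {1,2,4,5,6,7,8,9}:2  {2,3,4,5,6,7,8,9}:11
  start at 0(b): 13
  start at 3(e): 2
sum over floor = 15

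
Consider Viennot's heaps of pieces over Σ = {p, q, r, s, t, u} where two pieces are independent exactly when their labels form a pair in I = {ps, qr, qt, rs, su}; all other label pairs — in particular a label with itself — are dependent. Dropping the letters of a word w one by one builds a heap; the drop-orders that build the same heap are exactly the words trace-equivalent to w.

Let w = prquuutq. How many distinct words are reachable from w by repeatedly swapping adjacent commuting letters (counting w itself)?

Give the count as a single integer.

4

0(p) covers ∅
1(r) covers 0:p
2(q) covers 0:p
3(u) covers 1:r, 2:q
4(u) covers 3:u
5(u) covers 4:u
6(t) covers 5:u
7(q) covers 5:u
floor of heap: 0:p
completions by unplaced set U, small U first (add the entries for U minus each lowest piece of U):
  |U|=1: {6}:1  {7}:1
  |U|=2: {6,7}:2
  |U|=3: {5,6,7}:2
  |U|=4: {4,5,6,7}:2
  |U|=5: {3,4,5,6,7}:2
  |U|=6: {1,3,4,5,6,7}:2  {2,3,4,5,6,7}:2
  start at 0(p): 4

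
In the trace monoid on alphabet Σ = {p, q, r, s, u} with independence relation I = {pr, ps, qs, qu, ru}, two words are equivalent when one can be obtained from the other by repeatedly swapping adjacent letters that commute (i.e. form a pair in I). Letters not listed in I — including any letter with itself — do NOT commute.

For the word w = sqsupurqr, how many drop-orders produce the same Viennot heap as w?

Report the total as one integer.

37

drop 0:s onto floor
drop 1:q onto floor
drop 2:s onto {0:s}
drop 3:u onto {2:s}
drop 4:p onto {1:q, 3:u}
drop 5:u onto {4:p}
drop 6:r onto {1:q, 2:s}
drop 7:q onto {4:p, 6:r}
drop 8:r onto {7:q}
ground layer = {0:s, 1:q}
drop-orders for the pieces not yet dropped (sum over which currently-grounded one goes next):
  1 to go: {5} 1  {8} 1
  2 to go: {5,8} 2  {7,8} 1
  3 to go: {5,7,8} 3  {6,7,8} 1
  4 to go: {4,5,7,8} 3  {5,6,7,8} 4
  5 to go: {3,4,5,7,8} 3  {4,5,6,7,8} 7
  6 to go: {1,4,5,6,7,8} 7  {3,4,5,6,7,8} 10
  7 to go: {1,3,4,5,6,7,8} 17  {2,3,4,5,6,7,8} 10
  if 0:s drops first: 27 orders
  if 1:q drops first: 10 orders
heap linearizations: 37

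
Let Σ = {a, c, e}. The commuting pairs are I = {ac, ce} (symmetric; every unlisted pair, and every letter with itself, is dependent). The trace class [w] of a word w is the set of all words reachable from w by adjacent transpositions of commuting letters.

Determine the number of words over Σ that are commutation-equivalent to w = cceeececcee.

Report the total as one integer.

462

#0=c has no predecessor
#1=c depends on [0:c]
#2=e has no predecessor
#3=e depends on [2:e]
#4=e depends on [3:e]
#5=c depends on [1:c]
#6=e depends on [4:e]
#7=c depends on [5:c]
#8=c depends on [7:c]
#9=e depends on [6:e]
#10=e depends on [9:e]
sources: [0:c, 2:e]
N(rest) = Σ N(rest − s) over sources s of rest; N(one piece) = 1:
  size 1 → [8]=1  [10]=1
  size 2 → [7,8]=1  [8,10]=2  [9,10]=1
  size 3 → [5,7,8]=1  [6,9,10]=1  [7,8,10]=3  [8,9,10]=3
  size 4 → [1,5,7,8]=1  [4,6,9,10]=1  [5,7,8,10]=4  [6,8,9,10]=4  [7,8,9,10]=6
  size 5 → [0,1,5,7,8]=1  [1,5,7,8,10]=5  [3,4,6,9,10]=1  [4,6,8,9,10]=5  [5,7,8,9,10]=10  [6,7,8,9,10]=10
  size 6 → [0,1,5,7,8,10]=6  [1,5,7,8,9,10]=15  [2,3,4,6,9,10]=1  [3,4,6,8,9,10]=6  [4,6,7,8,9,10]=15  [5,6,7,8,9,10]=20
  size 7 → [0,1,5,7,8,9,10]=21  [1,5,6,7,8,9,10]=35  [2,3,4,6,8,9,10]=7  [3,4,6,7,8,9,10]=21  [4,5,6,7,8,9,10]=35
  size 8 → [0,1,5,6,7,8,9,10]=56  [1,4,5,6,7,8,9,10]=70  [2,3,4,6,7,8,9,10]=28  [3,4,5,6,7,8,9,10]=56
  size 9 → [0,1,4,5,6,7,8,9,10]=126  [1,3,4,5,6,7,8,9,10]=126  [2,3,4,5,6,7,8,9,10]=84
  first=0(c) contributes 210
  first=2(e) contributes 252
|[w]| = 462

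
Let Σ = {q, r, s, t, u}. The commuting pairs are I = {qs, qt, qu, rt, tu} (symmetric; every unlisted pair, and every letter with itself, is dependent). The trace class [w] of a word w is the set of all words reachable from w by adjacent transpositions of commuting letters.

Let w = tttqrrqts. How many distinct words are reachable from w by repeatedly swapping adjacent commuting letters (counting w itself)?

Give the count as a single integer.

105

piece 0:t — minimal
piece 1:t rests on {0:t}
piece 2:t rests on {1:t}
piece 3:q — minimal
piece 4:r rests on {3:q}
piece 5:r rests on {4:r}
piece 6:q rests on {5:r}
piece 7:t rests on {2:t}
piece 8:s rests on {5:r, 7:t}
minimal pieces: {0:t, 3:q}
ways to finish when only these pieces remain (= sum over removing one remaining piece with nothing left below it):
  1 left: {6}→1  {8}→1
  2 left: {6,8}→2  {7,8}→1
  3 left: {2,7,8}→1  {5,6,8}→2  {6,7,8}→3
  4 left: {1,2,7,8}→1  {2,6,7,8}→4  {4,5,6,8}→2  {5,6,7,8}→5
  5 left: {0,1,2,7,8}→1  {1,2,6,7,8}→5  {2,5,6,7,8}→9  {3,4,5,6,8}→2  {4,5,6,7,8}→7
  6 left: {0,1,2,6,7,8}→6  {1,2,5,6,7,8}→14  {2,4,5,6,7,8}→16  {3,4,5,6,7,8}→9
  7 left: {0,1,2,5,6,7,8}→20  {1,2,4,5,6,7,8}→30  {2,3,4,5,6,7,8}→25
  placing 0:t first → 55 extensions
  placing 3:q first → 50 extensions
total linear extensions = 105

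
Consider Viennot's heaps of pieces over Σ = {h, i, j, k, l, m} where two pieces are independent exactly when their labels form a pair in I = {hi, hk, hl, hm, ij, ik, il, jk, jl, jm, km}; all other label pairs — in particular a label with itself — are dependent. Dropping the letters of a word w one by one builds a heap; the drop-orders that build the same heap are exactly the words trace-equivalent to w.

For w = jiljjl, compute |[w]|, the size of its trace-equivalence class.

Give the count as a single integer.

#0=j has no predecessor
#1=i has no predecessor
#2=l has no predecessor
#3=j depends on [0:j]
#4=j depends on [3:j]
#5=l depends on [2:l]
sources: [0:j, 1:i, 2:l]
N(rest) = Σ N(rest − s) over sources s of rest; N(one piece) = 1:
  size 1 → [1]=1  [4]=1  [5]=1
  size 2 → [1,4]=2  [1,5]=2  [2,5]=1  [3,4]=1  [4,5]=2
  size 3 → [0,3,4]=1  [1,2,5]=3  [1,3,4]=3  [1,4,5]=6  [2,4,5]=3  [3,4,5]=3
  size 4 → [0,1,3,4]=4  [0,3,4,5]=4  [1,2,4,5]=12  [1,3,4,5]=12  [2,3,4,5]=6
  first=0(j) contributes 30
  first=1(i) contributes 10
  first=2(l) contributes 20
|[w]| = 60

60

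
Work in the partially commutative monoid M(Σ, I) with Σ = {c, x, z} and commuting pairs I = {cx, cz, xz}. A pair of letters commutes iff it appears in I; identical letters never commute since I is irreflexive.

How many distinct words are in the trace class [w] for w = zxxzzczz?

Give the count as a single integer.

#0=z has no predecessor
#1=x has no predecessor
#2=x depends on [1:x]
#3=z depends on [0:z]
#4=z depends on [3:z]
#5=c has no predecessor
#6=z depends on [4:z]
#7=z depends on [6:z]
sources: [0:z, 1:x, 5:c]
N(rest) = Σ N(rest − s) over sources s of rest; N(one piece) = 1:
  size 1 → [2]=1  [5]=1  [7]=1
  size 2 → [1,2]=1  [2,5]=2  [2,7]=2  [5,7]=2  [6,7]=1
  size 3 → [1,2,5]=3  [1,2,7]=3  [2,5,7]=6  [2,6,7]=3  [4,6,7]=1  [5,6,7]=3
  size 4 → [1,2,5,7]=12  [1,2,6,7]=6  [2,4,6,7]=4  [2,5,6,7]=12  [3,4,6,7]=1  [4,5,6,7]=4
  size 5 → [0,3,4,6,7]=1  [1,2,4,6,7]=10  [1,2,5,6,7]=30  [2,3,4,6,7]=5  [2,4,5,6,7]=20  [3,4,5,6,7]=5
  size 6 → [0,2,3,4,6,7]=6  [0,3,4,5,6,7]=6  [1,2,3,4,6,7]=15  [1,2,4,5,6,7]=60  [2,3,4,5,6,7]=30
  first=0(z) contributes 105
  first=1(x) contributes 42
  first=5(c) contributes 21
|[w]| = 168

168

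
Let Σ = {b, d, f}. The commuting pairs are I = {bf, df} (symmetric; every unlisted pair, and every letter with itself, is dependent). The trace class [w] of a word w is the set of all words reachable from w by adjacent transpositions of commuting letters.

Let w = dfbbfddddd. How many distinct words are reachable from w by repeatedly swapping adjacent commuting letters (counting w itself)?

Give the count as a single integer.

#0=d has no predecessor
#1=f has no predecessor
#2=b depends on [0:d]
#3=b depends on [2:b]
#4=f depends on [1:f]
#5=d depends on [3:b]
#6=d depends on [5:d]
#7=d depends on [6:d]
#8=d depends on [7:d]
#9=d depends on [8:d]
sources: [0:d, 1:f]
N(rest) = Σ N(rest − s) over sources s of rest; N(one piece) = 1:
  size 1 → [4]=1  [9]=1
  size 2 → [1,4]=1  [4,9]=2  [8,9]=1
  size 3 → [1,4,9]=3  [4,8,9]=3  [7,8,9]=1
  size 4 → [1,4,8,9]=6  [4,7,8,9]=4  [6,7,8,9]=1
  size 5 → [1,4,7,8,9]=10  [4,6,7,8,9]=5  [5,6,7,8,9]=1
  size 6 → [1,4,6,7,8,9]=15  [3,5,6,7,8,9]=1  [4,5,6,7,8,9]=6
  size 7 → [1,4,5,6,7,8,9]=21  [2,3,5,6,7,8,9]=1  [3,4,5,6,7,8,9]=7
  size 8 → [0,2,3,5,6,7,8,9]=1  [1,3,4,5,6,7,8,9]=28  [2,3,4,5,6,7,8,9]=8
  first=0(d) contributes 36
  first=1(f) contributes 9
|[w]| = 45

45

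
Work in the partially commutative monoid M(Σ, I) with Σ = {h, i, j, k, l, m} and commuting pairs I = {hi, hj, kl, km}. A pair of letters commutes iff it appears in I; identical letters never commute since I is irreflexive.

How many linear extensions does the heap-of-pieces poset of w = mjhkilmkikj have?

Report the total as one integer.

drop 0:m onto floor
drop 1:j onto {0:m}
drop 2:h onto {0:m}
drop 3:k onto {1:j, 2:h}
drop 4:i onto {3:k}
drop 5:l onto {4:i}
drop 6:m onto {5:l}
drop 7:k onto {4:i}
drop 8:i onto {6:m, 7:k}
drop 9:k onto {8:i}
drop 10:j onto {9:k}
ground layer = {0:m}
drop-orders for the pieces not yet dropped (sum over which currently-grounded one goes next):
  1 to go: {10} 1
  2 to go: {9,10} 1
  3 to go: {8,9,10} 1
  4 to go: {6,8,9,10} 1  {7,8,9,10} 1
  5 to go: {5,6,8,9,10} 1  {6,7,8,9,10} 2
  6 to go: {5,6,7,8,9,10} 3
  7 to go: {4,5,6,7,8,9,10} 3
  8 to go: {3,4,5,6,7,8,9,10} 3
  9 to go: {1,3,4,5,6,7,8,9,10} 3  {2,3,4,5,6,7,8,9,10} 3
  if 0:m drops first: 6 orders

6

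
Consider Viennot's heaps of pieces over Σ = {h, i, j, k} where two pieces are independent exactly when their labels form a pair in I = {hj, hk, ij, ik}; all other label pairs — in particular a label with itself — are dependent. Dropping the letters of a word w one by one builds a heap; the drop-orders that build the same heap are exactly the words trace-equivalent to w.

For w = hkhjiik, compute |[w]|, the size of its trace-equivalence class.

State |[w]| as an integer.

35

0(h) covers ∅
1(k) covers ∅
2(h) covers 0:h
3(j) covers 1:k
4(i) covers 2:h
5(i) covers 4:i
6(k) covers 3:j
floor of heap: 0:h, 1:k
completions by unplaced set U, small U first (add the entries for U minus each lowest piece of U):
  |U|=1: {5}:1  {6}:1
  |U|=2: {3,6}:1  {4,5}:1  {5,6}:2
  |U|=3: {1,3,6}:1  {2,4,5}:1  {3,5,6}:3  {4,5,6}:3
  |U|=4: {0,2,4,5}:1  {1,3,5,6}:4  {2,4,5,6}:4  {3,4,5,6}:6
  |U|=5: {0,2,4,5,6}:5  {1,3,4,5,6}:10  {2,3,4,5,6}:10
  start at 0(h): 20
  start at 1(k): 15
sum over floor = 35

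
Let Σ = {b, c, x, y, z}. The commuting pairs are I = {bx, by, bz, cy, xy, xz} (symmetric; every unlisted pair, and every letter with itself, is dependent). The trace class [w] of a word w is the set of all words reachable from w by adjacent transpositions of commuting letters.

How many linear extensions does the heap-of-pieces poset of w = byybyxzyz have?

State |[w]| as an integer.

#0=b has no predecessor
#1=y has no predecessor
#2=y depends on [1:y]
#3=b depends on [0:b]
#4=y depends on [2:y]
#5=x has no predecessor
#6=z depends on [4:y]
#7=y depends on [6:z]
#8=z depends on [7:y]
sources: [0:b, 1:y, 5:x]
N(rest) = Σ N(rest − s) over sources s of rest; N(one piece) = 1:
  size 1 → [3]=1  [5]=1  [8]=1
  size 2 → [0,3]=1  [3,5]=2  [3,8]=2  [5,8]=2  [7,8]=1
  size 3 → [0,3,5]=3  [0,3,8]=3  [3,5,8]=6  [3,7,8]=3  [5,7,8]=3  [6,7,8]=1
  size 4 → [0,3,5,8]=12  [0,3,7,8]=6  [3,5,7,8]=12  [3,6,7,8]=4  [4,6,7,8]=1  [5,6,7,8]=4
  size 5 → [0,3,5,7,8]=30  [0,3,6,7,8]=10  [2,4,6,7,8]=1  [3,4,6,7,8]=5  [3,5,6,7,8]=20  [4,5,6,7,8]=5
  size 6 → [0,3,4,6,7,8]=15  [0,3,5,6,7,8]=60  [1,2,4,6,7,8]=1  [2,3,4,6,7,8]=6  [2,4,5,6,7,8]=6  [3,4,5,6,7,8]=30
  size 7 → [0,2,3,4,6,7,8]=21  [0,3,4,5,6,7,8]=105  [1,2,3,4,6,7,8]=7  [1,2,4,5,6,7,8]=7  [2,3,4,5,6,7,8]=42
  first=0(b) contributes 56
  first=1(y) contributes 168
  first=5(x) contributes 28
|[w]| = 252

252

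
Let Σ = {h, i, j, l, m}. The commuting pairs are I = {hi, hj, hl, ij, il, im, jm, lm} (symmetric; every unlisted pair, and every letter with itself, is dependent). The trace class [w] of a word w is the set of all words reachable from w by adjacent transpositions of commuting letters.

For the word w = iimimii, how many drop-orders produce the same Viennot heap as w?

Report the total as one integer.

21

#0=i has no predecessor
#1=i depends on [0:i]
#2=m has no predecessor
#3=i depends on [1:i]
#4=m depends on [2:m]
#5=i depends on [3:i]
#6=i depends on [5:i]
sources: [0:i, 2:m]
N(rest) = Σ N(rest − s) over sources s of rest; N(one piece) = 1:
  size 1 → [4]=1  [6]=1
  size 2 → [2,4]=1  [4,6]=2  [5,6]=1
  size 3 → [2,4,6]=3  [3,5,6]=1  [4,5,6]=3
  size 4 → [1,3,5,6]=1  [2,4,5,6]=6  [3,4,5,6]=4
  size 5 → [0,1,3,5,6]=1  [1,3,4,5,6]=5  [2,3,4,5,6]=10
  first=0(i) contributes 15
  first=2(m) contributes 6
|[w]| = 21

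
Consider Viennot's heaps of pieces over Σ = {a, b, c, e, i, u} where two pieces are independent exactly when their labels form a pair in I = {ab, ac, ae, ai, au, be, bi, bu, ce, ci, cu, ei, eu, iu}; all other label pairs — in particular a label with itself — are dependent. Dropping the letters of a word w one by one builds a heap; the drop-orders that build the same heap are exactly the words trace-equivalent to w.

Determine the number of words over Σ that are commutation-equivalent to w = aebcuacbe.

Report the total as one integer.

#0=a has no predecessor
#1=e has no predecessor
#2=b has no predecessor
#3=c depends on [2:b]
#4=u has no predecessor
#5=a depends on [0:a]
#6=c depends on [3:c]
#7=b depends on [6:c]
#8=e depends on [1:e]
sources: [0:a, 1:e, 2:b, 4:u]
N(rest) = Σ N(rest − s) over sources s of rest; N(one piece) = 1:
  size 1 → [4]=1  [5]=1  [7]=1  [8]=1
  size 2 → [0,5]=1  [1,8]=1  [4,5]=2  [4,7]=2  [4,8]=2  [5,7]=2  [5,8]=2  [6,7]=1  [7,8]=2
  size 3 → [0,4,5]=3  [0,5,7]=3  [0,5,8]=3  [1,4,8]=3  [1,5,8]=3  [1,7,8]=3  [3,6,7]=1  [4,5,7]=6  [4,5,8]=6  [4,6,7]=3  [4,7,8]=6  [5,6,7]=3  [5,7,8]=6  [6,7,8]=3
  size 4 → [0,1,5,8]=6  [0,4,5,7]=12  [0,4,5,8]=12  [0,5,6,7]=6  [0,5,7,8]=12  [1,4,5,8]=12  [1,4,7,8]=12  [1,5,7,8]=12  [1,6,7,8]=6  [2,3,6,7]=1  [3,4,6,7]=4  [3,5,6,7]=4  [3,6,7,8]=4  [4,5,6,7]=12  [4,5,7,8]=24  [4,6,7,8]=12  [5,6,7,8]=12
  size 5 → [0,1,4,5,8]=30  [0,1,5,7,8]=30  [0,3,5,6,7]=10  [0,4,5,6,7]=30  [0,4,5,7,8]=60  [0,5,6,7,8]=30  [1,3,6,7,8]=10  [1,4,5,7,8]=60  [1,4,6,7,8]=30  [1,5,6,7,8]=30  [2,3,4,6,7]=5  [2,3,5,6,7]=5  [2,3,6,7,8]=5  [3,4,5,6,7]=20  [3,4,6,7,8]=20  [3,5,6,7,8]=20  [4,5,6,7,8]=60
  size 6 → [0,1,4,5,7,8]=180  [0,1,5,6,7,8]=90  [0,2,3,5,6,7]=15  [0,3,4,5,6,7]=60  [0,3,5,6,7,8]=60  [0,4,5,6,7,8]=180  [1,2,3,6,7,8]=15  [1,3,4,6,7,8]=60  [1,3,5,6,7,8]=60  [1,4,5,6,7,8]=180  [2,3,4,5,6,7]=30  [2,3,4,6,7,8]=30  [2,3,5,6,7,8]=30  [3,4,5,6,7,8]=120
  size 7 → [0,1,3,5,6,7,8]=210  [0,1,4,5,6,7,8]=630  [0,2,3,4,5,6,7]=105  [0,2,3,5,6,7,8]=105  [0,3,4,5,6,7,8]=420  [1,2,3,4,6,7,8]=105  [1,2,3,5,6,7,8]=105  [1,3,4,5,6,7,8]=420  [2,3,4,5,6,7,8]=210
  first=0(a) contributes 840
  first=1(e) contributes 840
  first=2(b) contributes 1680
  first=4(u) contributes 420
|[w]| = 3780

3780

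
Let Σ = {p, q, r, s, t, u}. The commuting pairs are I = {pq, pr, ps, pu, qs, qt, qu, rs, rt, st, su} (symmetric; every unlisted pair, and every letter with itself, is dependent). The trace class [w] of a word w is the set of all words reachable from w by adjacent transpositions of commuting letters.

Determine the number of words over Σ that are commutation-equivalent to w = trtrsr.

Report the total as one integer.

60

piece 0:t — minimal
piece 1:r — minimal
piece 2:t rests on {0:t}
piece 3:r rests on {1:r}
piece 4:s — minimal
piece 5:r rests on {3:r}
minimal pieces: {0:t, 1:r, 4:s}
ways to finish when only these pieces remain (= sum over removing one remaining piece with nothing left below it):
  1 left: {2}→1  {4}→1  {5}→1
  2 left: {0,2}→1  {2,4}→2  {2,5}→2  {3,5}→1  {4,5}→2
  3 left: {0,2,4}→3  {0,2,5}→3  {1,3,5}→1  {2,3,5}→3  {2,4,5}→6  {3,4,5}→3
  4 left: {0,2,3,5}→6  {0,2,4,5}→12  {1,2,3,5}→4  {1,3,4,5}→4  {2,3,4,5}→12
  placing 0:t first → 20 extensions
  placing 1:r first → 30 extensions
  placing 4:s first → 10 extensions
total linear extensions = 60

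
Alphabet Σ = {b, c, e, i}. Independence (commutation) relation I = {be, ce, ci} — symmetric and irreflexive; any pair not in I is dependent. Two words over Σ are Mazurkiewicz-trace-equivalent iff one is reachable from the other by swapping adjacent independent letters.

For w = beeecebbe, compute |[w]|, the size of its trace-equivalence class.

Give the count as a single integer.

0(b) covers ∅
1(e) covers ∅
2(e) covers 1:e
3(e) covers 2:e
4(c) covers 0:b
5(e) covers 3:e
6(b) covers 4:c
7(b) covers 6:b
8(e) covers 5:e
floor of heap: 0:b, 1:e
completions by unplaced set U, small U first (add the entries for U minus each lowest piece of U):
  |U|=1: {7}:1  {8}:1
  |U|=2: {5,8}:1  {6,7}:1  {7,8}:2
  |U|=3: {3,5,8}:1  {4,6,7}:1  {5,7,8}:3  {6,7,8}:3
  |U|=4: {0,4,6,7}:1  {2,3,5,8}:1  {3,5,7,8}:4  {4,6,7,8}:4  {5,6,7,8}:6
  |U|=5: {0,4,6,7,8}:5  {1,2,3,5,8}:1  {2,3,5,7,8}:5  {3,5,6,7,8}:10  {4,5,6,7,8}:10
  |U|=6: {0,4,5,6,7,8}:15  {1,2,3,5,7,8}:6  {2,3,5,6,7,8}:15  {3,4,5,6,7,8}:20
  |U|=7: {0,3,4,5,6,7,8}:35  {1,2,3,5,6,7,8}:21  {2,3,4,5,6,7,8}:35
  start at 0(b): 56
  start at 1(e): 70
sum over floor = 126

126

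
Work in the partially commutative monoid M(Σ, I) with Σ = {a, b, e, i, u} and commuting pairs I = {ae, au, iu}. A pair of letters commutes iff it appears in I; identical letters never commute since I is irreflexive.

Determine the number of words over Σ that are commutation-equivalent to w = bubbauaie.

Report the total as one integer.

drop 0:b onto floor
drop 1:u onto {0:b}
drop 2:b onto {1:u}
drop 3:b onto {2:b}
drop 4:a onto {3:b}
drop 5:u onto {3:b}
drop 6:a onto {4:a}
drop 7:i onto {6:a}
drop 8:e onto {5:u, 7:i}
ground layer = {0:b}
drop-orders for the pieces not yet dropped (sum over which currently-grounded one goes next):
  1 to go: {8} 1
  2 to go: {5,8} 1  {7,8} 1
  3 to go: {5,7,8} 2  {6,7,8} 1
  4 to go: {4,6,7,8} 1  {5,6,7,8} 3
  5 to go: {4,5,6,7,8} 4
  6 to go: {3,4,5,6,7,8} 4
  7 to go: {2,3,4,5,6,7,8} 4
  if 0:b drops first: 4 orders

4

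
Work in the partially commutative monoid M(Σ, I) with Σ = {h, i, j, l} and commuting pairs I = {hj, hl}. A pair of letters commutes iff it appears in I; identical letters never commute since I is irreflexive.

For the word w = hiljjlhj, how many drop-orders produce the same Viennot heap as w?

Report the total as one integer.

#0=h has no predecessor
#1=i depends on [0:h]
#2=l depends on [1:i]
#3=j depends on [2:l]
#4=j depends on [3:j]
#5=l depends on [4:j]
#6=h depends on [1:i]
#7=j depends on [5:l]
sources: [0:h]
N(rest) = Σ N(rest − s) over sources s of rest; N(one piece) = 1:
  size 1 → [6]=1  [7]=1
  size 2 → [5,7]=1  [6,7]=2
  size 3 → [4,5,7]=1  [5,6,7]=3
  size 4 → [3,4,5,7]=1  [4,5,6,7]=4
  size 5 → [2,3,4,5,7]=1  [3,4,5,6,7]=5
  size 6 → [2,3,4,5,6,7]=6
  first=0(h) contributes 6

6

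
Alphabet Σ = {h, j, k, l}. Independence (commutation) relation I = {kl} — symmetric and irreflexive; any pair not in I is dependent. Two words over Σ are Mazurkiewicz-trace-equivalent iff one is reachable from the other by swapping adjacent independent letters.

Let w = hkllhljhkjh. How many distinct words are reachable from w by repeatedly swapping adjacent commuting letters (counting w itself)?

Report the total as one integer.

#0=h has no predecessor
#1=k depends on [0:h]
#2=l depends on [0:h]
#3=l depends on [2:l]
#4=h depends on [1:k, 3:l]
#5=l depends on [4:h]
#6=j depends on [5:l]
#7=h depends on [6:j]
#8=k depends on [7:h]
#9=j depends on [8:k]
#10=h depends on [9:j]
sources: [0:h]
N(rest) = Σ N(rest − s) over sources s of rest; N(one piece) = 1:
  size 1 → [10]=1
  size 2 → [9,10]=1
  size 3 → [8,9,10]=1
  size 4 → [7,8,9,10]=1
  size 5 → [6,7,8,9,10]=1
  size 6 → [5,6,7,8,9,10]=1
  size 7 → [4,5,6,7,8,9,10]=1
  size 8 → [1,4,5,6,7,8,9,10]=1  [3,4,5,6,7,8,9,10]=1
  size 9 → [1,3,4,5,6,7,8,9,10]=2  [2,3,4,5,6,7,8,9,10]=1
  first=0(h) contributes 3

3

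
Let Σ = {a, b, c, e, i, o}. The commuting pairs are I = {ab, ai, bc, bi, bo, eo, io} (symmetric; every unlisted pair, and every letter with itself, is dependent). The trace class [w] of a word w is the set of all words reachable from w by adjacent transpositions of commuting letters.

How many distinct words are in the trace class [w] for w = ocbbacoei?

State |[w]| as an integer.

0(o) covers ∅
1(c) covers 0:o
2(b) covers ∅
3(b) covers 2:b
4(a) covers 1:c
5(c) covers 4:a
6(o) covers 5:c
7(e) covers 3:b, 5:c
8(i) covers 7:e
floor of heap: 0:o, 2:b
completions by unplaced set U, small U first (add the entries for U minus each lowest piece of U):
  |U|=1: {6}:1  {8}:1
  |U|=2: {6,8}:2  {7,8}:1
  |U|=3: {3,7,8}:1  {6,7,8}:3
  |U|=4: {2,3,7,8}:1  {3,6,7,8}:4  {5,6,7,8}:3
  |U|=5: {2,3,6,7,8}:5  {3,5,6,7,8}:7  {4,5,6,7,8}:3
  |U|=6: {1,4,5,6,7,8}:3  {2,3,5,6,7,8}:12  {3,4,5,6,7,8}:10
  |U|=7: {0,1,4,5,6,7,8}:3  {1,3,4,5,6,7,8}:13  {2,3,4,5,6,7,8}:22
  start at 0(o): 35
  start at 2(b): 16
sum over floor = 51

51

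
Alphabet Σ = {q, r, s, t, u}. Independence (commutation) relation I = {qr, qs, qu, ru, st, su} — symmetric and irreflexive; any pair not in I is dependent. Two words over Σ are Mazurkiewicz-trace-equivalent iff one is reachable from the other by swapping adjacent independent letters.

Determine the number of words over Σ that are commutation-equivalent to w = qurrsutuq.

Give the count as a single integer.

300

0(q) covers ∅
1(u) covers ∅
2(r) covers ∅
3(r) covers 2:r
4(s) covers 3:r
5(u) covers 1:u
6(t) covers 0:q, 3:r, 5:u
7(u) covers 6:t
8(q) covers 6:t
floor of heap: 0:q, 1:u, 2:r
completions by unplaced set U, small U first (add the entries for U minus each lowest piece of U):
  |U|=1: {4}:1  {7}:1  {8}:1
  |U|=2: {4,7}:2  {4,8}:2  {7,8}:2
  |U|=3: {4,7,8}:6  {6,7,8}:2
  |U|=4: {0,6,7,8}:2  {4,6,7,8}:8  {5,6,7,8}:2
  |U|=5: {0,4,6,7,8}:10  {0,5,6,7,8}:4  {1,5,6,7,8}:2  {3,4,6,7,8}:8  {4,5,6,7,8}:10
  |U|=6: {0,1,5,6,7,8}:6  {0,3,4,6,7,8}:18  {0,4,5,6,7,8}:24  {1,4,5,6,7,8}:12  {2,3,4,6,7,8}:8  {3,4,5,6,7,8}:18
  |U|=7: {0,1,4,5,6,7,8}:42  {0,2,3,4,6,7,8}:26  {0,3,4,5,6,7,8}:60  {1,3,4,5,6,7,8}:30  {2,3,4,5,6,7,8}:26
  start at 0(q): 56
  start at 1(u): 112
  start at 2(r): 132
sum over floor = 300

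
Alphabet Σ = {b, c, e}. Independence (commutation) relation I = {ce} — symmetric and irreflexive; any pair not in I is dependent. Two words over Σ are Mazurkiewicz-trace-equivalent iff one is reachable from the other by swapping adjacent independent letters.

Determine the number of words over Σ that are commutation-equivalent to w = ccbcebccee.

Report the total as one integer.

12

#0=c has no predecessor
#1=c depends on [0:c]
#2=b depends on [1:c]
#3=c depends on [2:b]
#4=e depends on [2:b]
#5=b depends on [3:c, 4:e]
#6=c depends on [5:b]
#7=c depends on [6:c]
#8=e depends on [5:b]
#9=e depends on [8:e]
sources: [0:c]
N(rest) = Σ N(rest − s) over sources s of rest; N(one piece) = 1:
  size 1 → [7]=1  [9]=1
  size 2 → [6,7]=1  [7,9]=2  [8,9]=1
  size 3 → [6,7,9]=3  [7,8,9]=3
  size 4 → [6,7,8,9]=6
  size 5 → [5,6,7,8,9]=6
  size 6 → [3,5,6,7,8,9]=6  [4,5,6,7,8,9]=6
  size 7 → [3,4,5,6,7,8,9]=12
  size 8 → [2,3,4,5,6,7,8,9]=12
  first=0(c) contributes 12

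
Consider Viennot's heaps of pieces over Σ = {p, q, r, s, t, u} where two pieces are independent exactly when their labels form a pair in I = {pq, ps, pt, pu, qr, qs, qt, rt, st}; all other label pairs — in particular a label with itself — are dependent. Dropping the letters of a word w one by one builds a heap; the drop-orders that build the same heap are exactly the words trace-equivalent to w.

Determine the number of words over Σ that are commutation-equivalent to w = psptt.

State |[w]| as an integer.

0(p) covers ∅
1(s) covers ∅
2(p) covers 0:p
3(t) covers ∅
4(t) covers 3:t
floor of heap: 0:p, 1:s, 3:t
completions by unplaced set U, small U first (add the entries for U minus each lowest piece of U):
  |U|=1: {1}:1  {2}:1  {4}:1
  |U|=2: {0,2}:1  {1,2}:2  {1,4}:2  {2,4}:2  {3,4}:1
  |U|=3: {0,1,2}:3  {0,2,4}:3  {1,2,4}:6  {1,3,4}:3  {2,3,4}:3
  start at 0(p): 12
  start at 1(s): 6
  start at 3(t): 12
sum over floor = 30

30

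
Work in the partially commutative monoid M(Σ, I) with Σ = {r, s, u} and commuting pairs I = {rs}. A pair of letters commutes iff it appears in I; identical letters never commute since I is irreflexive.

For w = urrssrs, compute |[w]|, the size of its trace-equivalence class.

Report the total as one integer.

20

piece 0:u — minimal
piece 1:r rests on {0:u}
piece 2:r rests on {1:r}
piece 3:s rests on {0:u}
piece 4:s rests on {3:s}
piece 5:r rests on {2:r}
piece 6:s rests on {4:s}
minimal pieces: {0:u}
ways to finish when only these pieces remain (= sum over removing one remaining piece with nothing left below it):
  1 left: {5}→1  {6}→1
  2 left: {2,5}→1  {4,6}→1  {5,6}→2
  3 left: {1,2,5}→1  {2,5,6}→3  {3,4,6}→1  {4,5,6}→3
  4 left: {1,2,5,6}→4  {2,4,5,6}→6  {3,4,5,6}→4
  5 left: {1,2,4,5,6}→10  {2,3,4,5,6}→10
  placing 0:u first → 20 extensions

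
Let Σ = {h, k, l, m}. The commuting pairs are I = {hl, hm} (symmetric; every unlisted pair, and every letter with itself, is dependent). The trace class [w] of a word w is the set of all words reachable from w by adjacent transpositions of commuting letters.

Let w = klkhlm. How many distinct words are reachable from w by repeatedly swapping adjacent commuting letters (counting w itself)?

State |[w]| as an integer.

drop 0:k onto floor
drop 1:l onto {0:k}
drop 2:k onto {1:l}
drop 3:h onto {2:k}
drop 4:l onto {2:k}
drop 5:m onto {4:l}
ground layer = {0:k}
drop-orders for the pieces not yet dropped (sum over which currently-grounded one goes next):
  1 to go: {3} 1  {5} 1
  2 to go: {3,5} 2  {4,5} 1
  3 to go: {3,4,5} 3
  4 to go: {2,3,4,5} 3
  if 0:k drops first: 3 orders

3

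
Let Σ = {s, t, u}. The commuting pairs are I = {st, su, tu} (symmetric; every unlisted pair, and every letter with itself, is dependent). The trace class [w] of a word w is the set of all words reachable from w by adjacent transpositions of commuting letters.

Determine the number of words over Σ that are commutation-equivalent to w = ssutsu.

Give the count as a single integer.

piece 0:s — minimal
piece 1:s rests on {0:s}
piece 2:u — minimal
piece 3:t — minimal
piece 4:s rests on {1:s}
piece 5:u rests on {2:u}
minimal pieces: {0:s, 2:u, 3:t}
ways to finish when only these pieces remain (= sum over removing one remaining piece with nothing left below it):
  1 left: {3}→1  {4}→1  {5}→1
  2 left: {1,4}→1  {2,5}→1  {3,4}→2  {3,5}→2  {4,5}→2
  3 left: {0,1,4}→1  {1,3,4}→3  {1,4,5}→3  {2,3,5}→3  {2,4,5}→3  {3,4,5}→6
  4 left: {0,1,3,4}→4  {0,1,4,5}→4  {1,2,4,5}→6  {1,3,4,5}→12  {2,3,4,5}→12
  placing 0:s first → 30 extensions
  placing 2:u first → 20 extensions
  placing 3:t first → 10 extensions
total linear extensions = 60

60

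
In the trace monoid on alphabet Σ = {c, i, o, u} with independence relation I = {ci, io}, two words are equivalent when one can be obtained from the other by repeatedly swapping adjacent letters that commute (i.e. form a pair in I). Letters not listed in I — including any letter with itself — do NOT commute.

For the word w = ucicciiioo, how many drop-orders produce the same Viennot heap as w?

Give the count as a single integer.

drop 0:u onto floor
drop 1:c onto {0:u}
drop 2:i onto {0:u}
drop 3:c onto {1:c}
drop 4:c onto {3:c}
drop 5:i onto {2:i}
drop 6:i onto {5:i}
drop 7:i onto {6:i}
drop 8:o onto {4:c}
drop 9:o onto {8:o}
ground layer = {0:u}
drop-orders for the pieces not yet dropped (sum over which currently-grounded one goes next):
  1 to go: {7} 1  {9} 1
  2 to go: {6,7} 1  {7,9} 2  {8,9} 1
  3 to go: {4,8,9} 1  {5,6,7} 1  {6,7,9} 3  {7,8,9} 3
  4 to go: {2,5,6,7} 1  {3,4,8,9} 1  {4,7,8,9} 4  {5,6,7,9} 4  {6,7,8,9} 6
  5 to go: {1,3,4,8,9} 1  {2,5,6,7,9} 5  {3,4,7,8,9} 5  {4,6,7,8,9} 10  {5,6,7,8,9} 10
  6 to go: {1,3,4,7,8,9} 6  {2,5,6,7,8,9} 15  {3,4,6,7,8,9} 15  {4,5,6,7,8,9} 20
  7 to go: {1,3,4,6,7,8,9} 21  {2,4,5,6,7,8,9} 35  {3,4,5,6,7,8,9} 35
  8 to go: {1,3,4,5,6,7,8,9} 56  {2,3,4,5,6,7,8,9} 70
  if 0:u drops first: 126 orders

126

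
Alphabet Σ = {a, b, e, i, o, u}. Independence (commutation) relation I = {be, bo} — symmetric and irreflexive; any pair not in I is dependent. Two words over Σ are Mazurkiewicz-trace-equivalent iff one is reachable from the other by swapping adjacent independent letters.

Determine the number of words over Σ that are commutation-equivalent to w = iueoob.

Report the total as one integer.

0(i) covers ∅
1(u) covers 0:i
2(e) covers 1:u
3(o) covers 2:e
4(o) covers 3:o
5(b) covers 1:u
floor of heap: 0:i
completions by unplaced set U, small U first (add the entries for U minus each lowest piece of U):
  |U|=1: {4}:1  {5}:1
  |U|=2: {3,4}:1  {4,5}:2
  |U|=3: {2,3,4}:1  {3,4,5}:3
  |U|=4: {2,3,4,5}:4
  start at 0(i): 4

4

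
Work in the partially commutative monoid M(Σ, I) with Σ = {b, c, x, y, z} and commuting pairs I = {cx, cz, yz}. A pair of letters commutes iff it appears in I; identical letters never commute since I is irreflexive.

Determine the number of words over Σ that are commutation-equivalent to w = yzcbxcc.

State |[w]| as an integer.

#0=y has no predecessor
#1=z has no predecessor
#2=c depends on [0:y]
#3=b depends on [1:z, 2:c]
#4=x depends on [3:b]
#5=c depends on [3:b]
#6=c depends on [5:c]
sources: [0:y, 1:z]
N(rest) = Σ N(rest − s) over sources s of rest; N(one piece) = 1:
  size 1 → [4]=1  [6]=1
  size 2 → [4,6]=2  [5,6]=1
  size 3 → [4,5,6]=3
  size 4 → [3,4,5,6]=3
  size 5 → [1,3,4,5,6]=3  [2,3,4,5,6]=3
  first=0(y) contributes 6
  first=1(z) contributes 3
|[w]| = 9

9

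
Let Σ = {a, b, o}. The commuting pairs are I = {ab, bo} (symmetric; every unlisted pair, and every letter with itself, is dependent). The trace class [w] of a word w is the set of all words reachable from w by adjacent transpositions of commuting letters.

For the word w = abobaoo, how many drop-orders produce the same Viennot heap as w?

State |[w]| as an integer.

drop 0:a onto floor
drop 1:b onto floor
drop 2:o onto {0:a}
drop 3:b onto {1:b}
drop 4:a onto {2:o}
drop 5:o onto {4:a}
drop 6:o onto {5:o}
ground layer = {0:a, 1:b}
drop-orders for the pieces not yet dropped (sum over which currently-grounded one goes next):
  1 to go: {3} 1  {6} 1
  2 to go: {1,3} 1  {3,6} 2  {5,6} 1
  3 to go: {1,3,6} 3  {3,5,6} 3  {4,5,6} 1
  4 to go: {1,3,5,6} 6  {2,4,5,6} 1  {3,4,5,6} 4
  5 to go: {0,2,4,5,6} 1  {1,3,4,5,6} 10  {2,3,4,5,6} 5
  if 0:a drops first: 15 orders
  if 1:b drops first: 6 orders
heap linearizations: 21

21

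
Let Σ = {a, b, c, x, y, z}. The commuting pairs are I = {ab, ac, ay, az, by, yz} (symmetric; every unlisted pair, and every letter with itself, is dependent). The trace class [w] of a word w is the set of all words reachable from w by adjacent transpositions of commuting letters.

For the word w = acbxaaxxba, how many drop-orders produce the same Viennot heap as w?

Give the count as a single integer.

piece 0:a — minimal
piece 1:c — minimal
piece 2:b rests on {1:c}
piece 3:x rests on {0:a, 2:b}
piece 4:a rests on {3:x}
piece 5:a rests on {4:a}
piece 6:x rests on {5:a}
piece 7:x rests on {6:x}
piece 8:b rests on {7:x}
piece 9:a rests on {7:x}
minimal pieces: {0:a, 1:c}
ways to finish when only these pieces remain (= sum over removing one remaining piece with nothing left below it):
  1 left: {8}→1  {9}→1
  2 left: {8,9}→2
  3 left: {7,8,9}→2
  4 left: {6,7,8,9}→2
  5 left: {5,6,7,8,9}→2
  6 left: {4,5,6,7,8,9}→2
  7 left: {3,4,5,6,7,8,9}→2
  8 left: {0,3,4,5,6,7,8,9}→2  {2,3,4,5,6,7,8,9}→2
  placing 0:a first → 2 extensions
  placing 1:c first → 4 extensions
total linear extensions = 6

6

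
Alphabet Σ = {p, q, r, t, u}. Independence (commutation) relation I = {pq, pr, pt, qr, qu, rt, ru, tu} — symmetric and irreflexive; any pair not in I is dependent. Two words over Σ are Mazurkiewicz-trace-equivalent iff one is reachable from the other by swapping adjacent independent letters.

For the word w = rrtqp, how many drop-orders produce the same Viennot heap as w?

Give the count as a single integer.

#0=r has no predecessor
#1=r depends on [0:r]
#2=t has no predecessor
#3=q depends on [2:t]
#4=p has no predecessor
sources: [0:r, 2:t, 4:p]
N(rest) = Σ N(rest − s) over sources s of rest; N(one piece) = 1:
  size 1 → [1]=1  [3]=1  [4]=1
  size 2 → [0,1]=1  [1,3]=2  [1,4]=2  [2,3]=1  [3,4]=2
  size 3 → [0,1,3]=3  [0,1,4]=3  [1,2,3]=3  [1,3,4]=6  [2,3,4]=3
  first=0(r) contributes 12
  first=2(t) contributes 12
  first=4(p) contributes 6
|[w]| = 30

30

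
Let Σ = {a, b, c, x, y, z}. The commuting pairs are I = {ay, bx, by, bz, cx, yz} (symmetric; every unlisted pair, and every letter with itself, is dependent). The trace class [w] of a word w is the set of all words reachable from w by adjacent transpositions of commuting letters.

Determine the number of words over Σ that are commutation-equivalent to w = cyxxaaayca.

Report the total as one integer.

4

#0=c has no predecessor
#1=y depends on [0:c]
#2=x depends on [1:y]
#3=x depends on [2:x]
#4=a depends on [3:x]
#5=a depends on [4:a]
#6=a depends on [5:a]
#7=y depends on [3:x]
#8=c depends on [6:a, 7:y]
#9=a depends on [8:c]
sources: [0:c]
N(rest) = Σ N(rest − s) over sources s of rest; N(one piece) = 1:
  size 1 → [9]=1
  size 2 → [8,9]=1
  size 3 → [6,8,9]=1  [7,8,9]=1
  size 4 → [5,6,8,9]=1  [6,7,8,9]=2
  size 5 → [4,5,6,8,9]=1  [5,6,7,8,9]=3
  size 6 → [4,5,6,7,8,9]=4
  size 7 → [3,4,5,6,7,8,9]=4
  size 8 → [2,3,4,5,6,7,8,9]=4
  first=0(c) contributes 4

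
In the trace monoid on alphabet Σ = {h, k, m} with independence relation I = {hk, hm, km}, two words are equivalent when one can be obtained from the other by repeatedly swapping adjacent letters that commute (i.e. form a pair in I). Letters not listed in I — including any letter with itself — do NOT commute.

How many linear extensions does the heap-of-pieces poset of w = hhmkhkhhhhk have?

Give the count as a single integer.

1320

piece 0:h — minimal
piece 1:h rests on {0:h}
piece 2:m — minimal
piece 3:k — minimal
piece 4:h rests on {1:h}
piece 5:k rests on {3:k}
piece 6:h rests on {4:h}
piece 7:h rests on {6:h}
piece 8:h rests on {7:h}
piece 9:h rests on {8:h}
piece 10:k rests on {5:k}
minimal pieces: {0:h, 2:m, 3:k}
ways to finish when only these pieces remain (= sum over removing one remaining piece with nothing left below it):
  1 left: {2}→1  {9}→1  {10}→1
  2 left: {2,9}→2  {2,10}→2  {5,10}→1  {8,9}→1  {9,10}→2
  3 left: {2,5,10}→3  {2,8,9}→3  {2,9,10}→6  {3,5,10}→1  {5,9,10}→3  {7,8,9}→1  {8,9,10}→3
  4 left: {2,3,5,10}→4  {2,5,9,10}→12  {2,7,8,9}→4  {2,8,9,10}→12  {3,5,9,10}→4  {5,8,9,10}→6  {6,7,8,9}→1  {7,8,9,10}→4
  5 left: {2,3,5,9,10}→20  {2,5,8,9,10}→30  {2,6,7,8,9}→5  {2,7,8,9,10}→20  {3,5,8,9,10}→10  {4,6,7,8,9}→1  {5,7,8,9,10}→10  {6,7,8,9,10}→5
  6 left: {1,4,6,7,8,9}→1  {2,3,5,8,9,10}→60  {2,4,6,7,8,9}→6  {2,5,7,8,9,10}→60  {2,6,7,8,9,10}→30  {3,5,7,8,9,10}→20  {4,6,7,8,9,10}→6  {5,6,7,8,9,10}→15
  7 left: {0,1,4,6,7,8,9}→1  {1,2,4,6,7,8,9}→7  {1,4,6,7,8,9,10}→7  {2,3,5,7,8,9,10}→140  {2,4,6,7,8,9,10}→42  {2,5,6,7,8,9,10}→105  {3,5,6,7,8,9,10}→35  {4,5,6,7,8,9,10}→21
  8 left: {0,1,2,4,6,7,8,9}→8  {0,1,4,6,7,8,9,10}→8  {1,2,4,6,7,8,9,10}→56  {1,4,5,6,7,8,9,10}→28  {2,3,5,6,7,8,9,10}→280  {2,4,5,6,7,8,9,10}→168  {3,4,5,6,7,8,9,10}→56
  9 left: {0,1,2,4,6,7,8,9,10}→72  {0,1,4,5,6,7,8,9,10}→36  {1,2,4,5,6,7,8,9,10}→252  {1,3,4,5,6,7,8,9,10}→84  {2,3,4,5,6,7,8,9,10}→504
  placing 0:h first → 840 extensions
  placing 2:m first → 120 extensions
  placing 3:k first → 360 extensions
total linear extensions = 1320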